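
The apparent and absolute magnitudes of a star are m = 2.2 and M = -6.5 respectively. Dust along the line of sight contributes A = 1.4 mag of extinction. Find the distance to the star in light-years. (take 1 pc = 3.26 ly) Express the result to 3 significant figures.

m − M = 5 log₁₀(d/10 pc) + A  ⇒  2.2 − (-6.5) − 1.4 = 5 log₁₀(d/10)
7.300 = 5 log₁₀(d/10)
log₁₀ d = (m − M − A)/5 + 1 = 2.4600
d = 10^2.4600 = 288.4 pc
= 940.2 ly

d ≈ 940 ly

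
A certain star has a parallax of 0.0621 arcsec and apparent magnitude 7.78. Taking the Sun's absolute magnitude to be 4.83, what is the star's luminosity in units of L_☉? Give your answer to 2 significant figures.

d = 1/p = 1/0.0621″ = 16.10 pc
M = m − 5 log₁₀ d + 5 = 7.78 − 5·1.2069 + 5 = 6.745
M − M_☉ = 6.745 − 4.83 = 1.915
L/L_☉ = 10^(−0.4 × 1.915) = 0.1713

L/L_☉ ≈ 0.17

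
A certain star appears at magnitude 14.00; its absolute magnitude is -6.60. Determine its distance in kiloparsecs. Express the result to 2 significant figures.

d ≈ 130 kpc

μ = m − M = 20.600
m − M = 5 log₁₀ d − 5
log₁₀ d = (m − M)/5 + 1 = 5.1200
d = 10^5.1200 = 131800 pc
= 131.8 kpc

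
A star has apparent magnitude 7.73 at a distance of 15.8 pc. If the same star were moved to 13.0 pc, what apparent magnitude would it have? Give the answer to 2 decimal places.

Flux ∝ 1/d², so Δm = 5 log₁₀(d₂/d₁) = 5 log₁₀(13.0/15.8) = -0.424
m₂ = m₁ + Δm = 7.73 + (-0.424) = 7.306

m ≈ 7.31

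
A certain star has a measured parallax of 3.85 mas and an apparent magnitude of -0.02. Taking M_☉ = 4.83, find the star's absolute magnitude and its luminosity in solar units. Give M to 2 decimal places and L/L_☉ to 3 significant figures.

M ≈ -7.09; L/L_☉ ≈ 58800

d = 1/p = 1000/3.85 mas = 259.7 pc
M = m − 5 log₁₀ d + 5 = -0.02 − 5·2.4145 + 5 = -7.093
M − M_☉ = -7.093 − 4.83 = -11.923
L/L_☉ = 10^(−0.4 × -11.923) = 58760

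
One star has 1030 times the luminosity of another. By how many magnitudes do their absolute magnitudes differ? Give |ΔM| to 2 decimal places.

Pogson: ΔM = −2.5 log₁₀(ratio) = −2.5 log₁₀(1030) = −2.5 × 3.0128 = -7.532

|ΔM| ≈ 7.53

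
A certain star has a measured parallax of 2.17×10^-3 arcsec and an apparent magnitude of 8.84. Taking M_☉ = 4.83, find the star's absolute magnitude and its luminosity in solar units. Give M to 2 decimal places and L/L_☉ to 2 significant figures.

d = 1/p = 1/2.17×10^-3″ = 460.8 pc
M = m − 5 log₁₀ d + 5 = 8.84 − 5·2.6635 + 5 = 0.522
M − M_☉ = 0.522 − 4.83 = -4.308
L/L_☉ = 10^(−0.4 × -4.308) = 52.85

M ≈ 0.52; L/L_☉ ≈ 53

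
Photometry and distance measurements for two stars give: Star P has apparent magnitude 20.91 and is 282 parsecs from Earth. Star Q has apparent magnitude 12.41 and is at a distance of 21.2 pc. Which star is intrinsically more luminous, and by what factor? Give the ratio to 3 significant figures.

Star Q is more luminous, by a factor of 14.2.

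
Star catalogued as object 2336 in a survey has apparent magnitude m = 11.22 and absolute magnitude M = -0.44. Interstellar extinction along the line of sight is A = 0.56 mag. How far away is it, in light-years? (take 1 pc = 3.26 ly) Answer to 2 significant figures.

d ≈ 5400 ly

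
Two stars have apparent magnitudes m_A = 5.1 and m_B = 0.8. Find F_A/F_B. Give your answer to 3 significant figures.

F_A/F_B ≈ 0.0191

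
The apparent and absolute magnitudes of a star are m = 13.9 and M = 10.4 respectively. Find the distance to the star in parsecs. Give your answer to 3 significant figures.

d ≈ 50.1 pc

Distance modulus: m − M = 13.9 − (10.4) = 3.500
m − M = 5 log₁₀ d − 5
log₁₀ d = (m − M)/5 + 1 = 1.7000
d = 10^1.7000 = 50.12 pc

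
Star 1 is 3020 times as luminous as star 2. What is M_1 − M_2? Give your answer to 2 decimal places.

M_1 − M_2 ≈ -8.70

Pogson: ΔM = −2.5 log₁₀(ratio) = −2.5 log₁₀(3020) = −2.5 × 3.4800 = -8.700
Star 1 is brighter, so it has the smaller magnitude: the difference is negative.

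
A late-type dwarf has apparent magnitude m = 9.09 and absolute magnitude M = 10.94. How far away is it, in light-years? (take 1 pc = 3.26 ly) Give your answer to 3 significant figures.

d ≈ 13.9 ly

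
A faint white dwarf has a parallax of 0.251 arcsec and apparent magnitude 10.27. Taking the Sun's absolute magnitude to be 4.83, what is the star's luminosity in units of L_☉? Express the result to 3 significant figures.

d = 1/p = 1/0.251″ = 3.984 pc
M = m − 5 log₁₀ d + 5 = 10.27 − 5·0.6003 + 5 = 12.268
M − M_☉ = 12.268 − 4.83 = 7.438
L/L_☉ = 10^(−0.4 × 7.438) = 1.058×10^-3

L/L_☉ ≈ 1.06×10^-3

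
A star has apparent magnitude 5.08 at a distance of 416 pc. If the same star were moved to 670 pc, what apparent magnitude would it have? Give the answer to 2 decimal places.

m ≈ 6.11

Flux ∝ 1/d², so Δm = 5 log₁₀(d₂/d₁) = 5 log₁₀(670/416) = 1.035
m₂ = m₁ + Δm = 5.08 + (1.035) = 6.115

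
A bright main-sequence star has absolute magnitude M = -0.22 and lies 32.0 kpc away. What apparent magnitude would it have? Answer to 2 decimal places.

d = 32.0 kpc = 32000 pc
m = M + 5 log₁₀ d − 5 = -0.22 + 5·4.5051 − 5 = 17.306

m ≈ 17.31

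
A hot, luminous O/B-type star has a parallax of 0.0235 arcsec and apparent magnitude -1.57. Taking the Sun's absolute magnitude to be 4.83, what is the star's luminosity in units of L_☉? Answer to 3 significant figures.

L/L_☉ ≈ 6570

d = 1/p = 1/0.0235″ = 42.55 pc
M = m − 5 log₁₀ d + 5 = -1.57 − 5·1.6289 + 5 = -4.715
M − M_☉ = -4.715 − 4.83 = -9.545
L/L_☉ = 10^(−0.4 × -9.545) = 6575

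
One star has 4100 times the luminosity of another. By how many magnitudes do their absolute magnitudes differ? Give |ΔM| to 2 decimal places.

|ΔM| ≈ 9.03

Pogson: ΔM = −2.5 log₁₀(ratio) = −2.5 log₁₀(4100) = −2.5 × 3.6128 = -9.032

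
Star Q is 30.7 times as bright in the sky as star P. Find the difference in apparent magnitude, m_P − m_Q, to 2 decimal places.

m_P − m_Q ≈ 3.72

Pogson: Δm = −2.5 log₁₀(ratio) = −2.5 log₁₀(30.7) = −2.5 × 1.4871 = -3.718
Star Q is brighter so has the smaller magnitude: m_P − m_Q is positive.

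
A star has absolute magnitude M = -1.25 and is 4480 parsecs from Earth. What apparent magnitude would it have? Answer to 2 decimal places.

m ≈ 12.01

m = M + 5 log₁₀ d − 5 = -1.25 + 5·3.6513 − 5 = 12.006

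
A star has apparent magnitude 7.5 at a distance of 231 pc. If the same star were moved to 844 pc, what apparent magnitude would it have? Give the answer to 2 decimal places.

m ≈ 10.31

Flux ∝ 1/d², so Δm = 5 log₁₀(d₂/d₁) = 5 log₁₀(844/231) = 2.814
m₂ = m₁ + Δm = 7.5 + (2.814) = 10.314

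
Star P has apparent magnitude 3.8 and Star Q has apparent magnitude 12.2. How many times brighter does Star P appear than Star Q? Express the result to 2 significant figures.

Magnitude difference = -8.4
Flux ratio = 10^(−0.4 Δm) = 10^(−0.4 × -8.4) = 10^3.360 = 2291

2300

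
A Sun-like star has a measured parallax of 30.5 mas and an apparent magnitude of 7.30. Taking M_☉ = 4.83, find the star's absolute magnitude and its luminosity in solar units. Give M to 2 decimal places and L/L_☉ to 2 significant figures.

M ≈ 4.72; L/L_☉ ≈ 1.1

d = 1/p = 1000/30.5 mas = 32.79 pc
M = m − 5 log₁₀ d + 5 = 7.30 − 5·1.5157 + 5 = 4.721
M − M_☉ = 4.721 − 4.83 = -0.109
L/L_☉ = 10^(−0.4 × -0.109) = 1.105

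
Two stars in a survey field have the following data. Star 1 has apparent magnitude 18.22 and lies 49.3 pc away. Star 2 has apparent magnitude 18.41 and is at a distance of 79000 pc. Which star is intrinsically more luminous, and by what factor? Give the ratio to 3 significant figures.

Star 1: M = m − 5 log₁₀ d + 5 = 18.22 − 5·1.6928 + 5 = 14.756
Star 2: M = m − 5 log₁₀ d + 5 = 18.41 − 5·4.8976 + 5 = -1.078
ΔM = M_1 − M_2 = 14.756 − (-1.078) = 15.834; smaller M is more luminous → Star 2.
L ratio = 10^(0.4 |ΔM|) = 10^6.334 = 2.156×10^6

Star 2 is more luminous, by a factor of 2.16×10^6.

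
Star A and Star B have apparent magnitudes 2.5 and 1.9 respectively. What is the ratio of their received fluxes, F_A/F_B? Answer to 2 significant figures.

F_A/F_B ≈ 0.58

Δm = 2.5 − (1.9) = 0.6
Flux ratio = 10^(−0.4 Δm) = 10^(−0.4 × 0.6) = 10^-0.240 = 0.5754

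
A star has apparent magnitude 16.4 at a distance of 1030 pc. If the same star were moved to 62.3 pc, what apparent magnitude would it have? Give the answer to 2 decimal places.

m ≈ 10.31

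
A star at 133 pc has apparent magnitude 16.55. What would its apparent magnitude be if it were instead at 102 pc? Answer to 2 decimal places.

m ≈ 15.97

Flux ∝ 1/d², so Δm = 5 log₁₀(d₂/d₁) = 5 log₁₀(102/133) = -0.576
m₂ = m₁ + Δm = 16.55 + (-0.576) = 15.974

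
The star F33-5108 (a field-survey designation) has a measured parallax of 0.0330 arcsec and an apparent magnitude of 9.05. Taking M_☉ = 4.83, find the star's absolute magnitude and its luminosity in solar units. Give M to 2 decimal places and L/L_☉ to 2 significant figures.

M ≈ 6.64; L/L_☉ ≈ 0.19

d = 1/p = 1/0.0330″ = 30.30 pc
M = m − 5 log₁₀ d + 5 = 9.05 − 5·1.4815 + 5 = 6.643
M − M_☉ = 6.643 − 4.83 = 1.813
L/L_☉ = 10^(−0.4 × 1.813) = 0.1884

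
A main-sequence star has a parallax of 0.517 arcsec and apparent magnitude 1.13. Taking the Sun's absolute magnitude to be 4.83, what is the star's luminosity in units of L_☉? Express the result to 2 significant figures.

L/L_☉ ≈ 1.1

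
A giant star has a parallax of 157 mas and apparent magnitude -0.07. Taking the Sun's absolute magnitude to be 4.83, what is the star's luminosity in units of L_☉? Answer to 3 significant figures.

L/L_☉ ≈ 37.0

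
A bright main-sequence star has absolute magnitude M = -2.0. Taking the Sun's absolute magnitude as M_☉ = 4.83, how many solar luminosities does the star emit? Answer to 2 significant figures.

M − M_☉ = -2.0 − 4.83 = -6.830
L/L_☉ = 10^(−0.4 (M − M_☉)) = 10^2.732 = 539.5

L/L_☉ ≈ 540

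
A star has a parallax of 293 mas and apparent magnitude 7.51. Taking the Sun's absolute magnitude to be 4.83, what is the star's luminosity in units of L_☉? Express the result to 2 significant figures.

L/L_☉ ≈ 9.9×10^-3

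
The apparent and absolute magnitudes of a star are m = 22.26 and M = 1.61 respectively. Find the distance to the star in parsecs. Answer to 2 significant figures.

d ≈ 130000 pc

μ = m − M = 20.650
m − M = 5 log₁₀ d − 5
log₁₀ d = (m − M)/5 + 1 = 5.1300
d = 10^5.1300 = 134900 pc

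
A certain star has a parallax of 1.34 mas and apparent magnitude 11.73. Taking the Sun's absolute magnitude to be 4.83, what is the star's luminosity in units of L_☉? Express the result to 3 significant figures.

d = 1/p = 1000/1.34 mas = 746.3 pc
M = m − 5 log₁₀ d + 5 = 11.73 − 5·2.8729 + 5 = 2.366
M − M_☉ = 2.366 − 4.83 = -2.464
L/L_☉ = 10^(−0.4 × -2.464) = 9.678

L/L_☉ ≈ 9.68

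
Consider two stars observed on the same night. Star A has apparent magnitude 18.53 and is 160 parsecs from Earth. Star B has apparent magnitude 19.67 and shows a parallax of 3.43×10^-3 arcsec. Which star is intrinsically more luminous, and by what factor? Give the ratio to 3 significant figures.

Star B is more luminous, by a factor of 1.16.

Star A: M = m − 5 log₁₀ d + 5 = 18.53 − 5·2.2041 + 5 = 12.509
Star B: d = 1/p = 1/3.43×10^-3″ = 291.5 pc
Star B: M = m − 5 log₁₀ d + 5 = 19.67 − 5·2.4647 + 5 = 12.346
ΔM = M_A − M_B = 12.509 − (12.346) = 0.163; smaller M is more luminous → Star B.
L ratio = 10^(0.4 |ΔM|) = 10^0.065 = 1.162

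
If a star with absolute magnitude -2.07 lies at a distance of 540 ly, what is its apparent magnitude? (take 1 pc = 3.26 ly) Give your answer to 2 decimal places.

d = 540 ly / 3.26 = 165.6 pc
m = M + 5 log₁₀ d − 5 = -2.07 + 5·2.2192 − 5 = 4.026

m ≈ 4.03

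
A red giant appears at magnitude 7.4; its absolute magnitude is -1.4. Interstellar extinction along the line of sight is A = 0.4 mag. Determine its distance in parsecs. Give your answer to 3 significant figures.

m − M = 5 log₁₀(d/10 pc) + A  ⇒  7.4 − (-1.4) − 0.4 = 5 log₁₀(d/10)
8.400 = 5 log₁₀(d/10)
log₁₀ d = (m − M − A)/5 + 1 = 2.6800
d = 10^2.6800 = 478.6 pc

d ≈ 479 pc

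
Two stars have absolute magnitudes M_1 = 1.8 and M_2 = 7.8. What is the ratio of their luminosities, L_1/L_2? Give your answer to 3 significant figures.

ΔM = M_1 − M_2 = -6.0
L_1/L_2 = 10^(−0.4 ΔM) = 10^2.400 = 251.2

L_1/L_2 ≈ 251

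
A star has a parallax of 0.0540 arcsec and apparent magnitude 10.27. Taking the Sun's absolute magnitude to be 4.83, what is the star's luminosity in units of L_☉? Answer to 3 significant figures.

L/L_☉ ≈ 0.0229

d = 1/p = 1/0.0540″ = 18.52 pc
M = m − 5 log₁₀ d + 5 = 10.27 − 5·1.2676 + 5 = 8.932
M − M_☉ = 8.932 − 4.83 = 4.102
L/L_☉ = 10^(−0.4 × 4.102) = 0.02287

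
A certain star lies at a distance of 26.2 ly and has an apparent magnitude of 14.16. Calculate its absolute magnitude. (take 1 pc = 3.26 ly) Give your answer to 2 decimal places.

d = 26.2 ly / 3.26 = 8.037 pc
5 log₁₀(d/10 pc) = 5 log₁₀(8.037) − 5 = -0.475
M = m − 5 log₁₀(d/10) = 14.16 + 0.475 = 14.635

M ≈ 14.63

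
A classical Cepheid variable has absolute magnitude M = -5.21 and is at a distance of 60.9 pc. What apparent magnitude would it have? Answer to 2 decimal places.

m = M + 5 log₁₀ d − 5 = -5.21 + 5·1.7846 − 5 = -1.287

m ≈ -1.29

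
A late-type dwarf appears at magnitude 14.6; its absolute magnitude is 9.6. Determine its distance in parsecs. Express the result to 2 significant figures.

μ = m − M = 5.000
m − M = 5 log₁₀ d − 5
log₁₀ d = (m − M)/5 + 1 = 2.0000
d = 10^2.0000 = 100.0 pc

d ≈ 100 pc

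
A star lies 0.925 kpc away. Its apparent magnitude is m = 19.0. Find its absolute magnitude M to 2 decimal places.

d = 0.925 kpc = 925.0 pc
5 log₁₀(d/10 pc) = 5 log₁₀(925.0) − 5 = 9.831
M = m − 5 log₁₀(d/10) = 19.0 − 9.831 = 9.169

M ≈ 9.17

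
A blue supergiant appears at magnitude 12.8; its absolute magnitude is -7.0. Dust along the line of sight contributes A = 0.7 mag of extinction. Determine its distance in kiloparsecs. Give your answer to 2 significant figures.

d ≈ 66 kpc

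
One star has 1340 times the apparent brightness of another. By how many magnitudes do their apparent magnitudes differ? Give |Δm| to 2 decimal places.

|Δm| ≈ 7.82

Pogson: Δm = −2.5 log₁₀(ratio) = −2.5 log₁₀(1340) = −2.5 × 3.1271 = -7.818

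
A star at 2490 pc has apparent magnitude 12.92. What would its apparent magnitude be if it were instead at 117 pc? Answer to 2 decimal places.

Flux ∝ 1/d², so Δm = 5 log₁₀(d₂/d₁) = 5 log₁₀(117/2490) = -6.640
m₂ = m₁ + Δm = 12.92 + (-6.640) = 6.280

m ≈ 6.28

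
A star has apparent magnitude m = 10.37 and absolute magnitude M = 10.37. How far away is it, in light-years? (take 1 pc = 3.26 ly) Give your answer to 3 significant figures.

μ = m − M = 0.000
m − M = 5 log₁₀ d − 5
log₁₀ d = (m − M)/5 + 1 = 1.0000
d = 10^1.0000 = 10.00 pc
= 32.60 ly

d ≈ 32.6 ly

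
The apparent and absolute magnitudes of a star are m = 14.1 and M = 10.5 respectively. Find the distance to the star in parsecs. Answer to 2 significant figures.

d ≈ 52 pc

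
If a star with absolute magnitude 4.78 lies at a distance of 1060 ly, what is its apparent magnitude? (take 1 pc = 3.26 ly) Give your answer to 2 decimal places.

d = 1060 ly / 3.26 = 325.2 pc
m = M + 5 log₁₀ d − 5 = 4.78 + 5·2.5121 − 5 = 12.340

m ≈ 12.34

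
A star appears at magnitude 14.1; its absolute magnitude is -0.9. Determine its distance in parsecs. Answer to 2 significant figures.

μ = m − M = 15.000
m − M = 5 log₁₀ d − 5
log₁₀ d = (m − M)/5 + 1 = 4.0000
d = 10^4.0000 = 10000 pc

d ≈ 10000 pc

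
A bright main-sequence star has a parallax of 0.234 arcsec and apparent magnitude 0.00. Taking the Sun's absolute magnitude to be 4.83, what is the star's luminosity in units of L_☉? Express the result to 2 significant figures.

L/L_☉ ≈ 16

d = 1/p = 1/0.234″ = 4.274 pc
M = m − 5 log₁₀ d + 5 = 0.00 − 5·0.6308 + 5 = 1.846
M − M_☉ = 1.846 − 4.83 = -2.984
L/L_☉ = 10^(−0.4 × -2.984) = 15.62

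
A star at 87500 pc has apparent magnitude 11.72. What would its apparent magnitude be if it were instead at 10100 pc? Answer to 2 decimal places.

m ≈ 7.03

Flux ∝ 1/d², so Δm = 5 log₁₀(d₂/d₁) = 5 log₁₀(10100/87500) = -4.688
m₂ = m₁ + Δm = 11.72 + (-4.688) = 7.032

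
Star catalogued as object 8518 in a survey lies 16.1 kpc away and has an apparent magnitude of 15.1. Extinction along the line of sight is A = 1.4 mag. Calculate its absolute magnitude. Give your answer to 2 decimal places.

M ≈ -2.33

d = 16.1 kpc = 16100 pc
5 log₁₀(d/10 pc) = 5 log₁₀(16100) − 5 = 16.034
M = m − 5 log₁₀(d/10) − A = 15.1 − 16.034 − 1.4 = -2.334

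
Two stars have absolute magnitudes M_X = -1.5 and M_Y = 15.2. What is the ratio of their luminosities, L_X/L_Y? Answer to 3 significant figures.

L_X/L_Y ≈ 4.79×10^6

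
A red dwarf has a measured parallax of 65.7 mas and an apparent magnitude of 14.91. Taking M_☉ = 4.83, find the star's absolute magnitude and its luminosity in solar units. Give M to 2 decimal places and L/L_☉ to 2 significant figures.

M ≈ 14.00; L/L_☉ ≈ 2.2×10^-4

d = 1/p = 1000/65.7 mas = 15.22 pc
M = m − 5 log₁₀ d + 5 = 14.91 − 5·1.1824 + 5 = 13.998
M − M_☉ = 13.998 − 4.83 = 9.168
L/L_☉ = 10^(−0.4 × 9.168) = 2.152×10^-4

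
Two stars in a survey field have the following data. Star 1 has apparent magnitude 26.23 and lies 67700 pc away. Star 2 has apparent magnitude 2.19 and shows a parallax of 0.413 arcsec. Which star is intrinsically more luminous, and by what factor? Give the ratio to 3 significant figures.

Star 2 is more luminous, by a factor of 5.28.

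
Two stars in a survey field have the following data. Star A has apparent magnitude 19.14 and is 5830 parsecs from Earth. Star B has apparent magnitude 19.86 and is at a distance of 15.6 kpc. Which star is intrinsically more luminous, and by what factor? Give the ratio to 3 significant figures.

Star B is more luminous, by a factor of 3.69.

Star A: M = m − 5 log₁₀ d + 5 = 19.14 − 5·3.7657 + 5 = 5.312
Star B: d = 15.6 kpc = 15600 pc
Star B: M = m − 5 log₁₀ d + 5 = 19.86 − 5·4.1931 + 5 = 3.894
ΔM = M_A − M_B = 5.312 − (3.894) = 1.417; smaller M is more luminous → Star B.
L ratio = 10^(0.4 |ΔM|) = 10^0.567 = 3.689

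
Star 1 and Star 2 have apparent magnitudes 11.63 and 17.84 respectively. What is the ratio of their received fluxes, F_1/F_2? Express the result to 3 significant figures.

F_1/F_2 ≈ 305

Δm = 11.63 − (17.84) = -6.21
Flux ratio = 10^(−0.4 Δm) = 10^(−0.4 × -6.21) = 10^2.484 = 304.8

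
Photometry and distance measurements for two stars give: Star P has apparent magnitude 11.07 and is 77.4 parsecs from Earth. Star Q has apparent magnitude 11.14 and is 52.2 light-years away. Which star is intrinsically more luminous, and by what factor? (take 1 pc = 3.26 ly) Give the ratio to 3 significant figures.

Star P is more luminous, by a factor of 24.9.

Star P: M = m − 5 log₁₀ d + 5 = 11.07 − 5·1.8887 + 5 = 6.626
Star Q: d = 52.2 ly / 3.26 = 16.01 pc
Star Q: M = m − 5 log₁₀ d + 5 = 11.14 − 5·1.2045 + 5 = 10.118
ΔM = M_P − M_Q = 6.626 − (10.118) = -3.491; smaller M is more luminous → Star P.
L ratio = 10^(0.4 |ΔM|) = 10^1.397 = 24.92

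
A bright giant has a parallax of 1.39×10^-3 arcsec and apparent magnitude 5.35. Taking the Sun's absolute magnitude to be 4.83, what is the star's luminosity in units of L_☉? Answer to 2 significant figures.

d = 1/p = 1/1.39×10^-3″ = 719.4 pc
M = m − 5 log₁₀ d + 5 = 5.35 − 5·2.8570 + 5 = -3.935
M − M_☉ = -3.935 − 4.83 = -8.765
L/L_☉ = 10^(−0.4 × -8.765) = 3206

L/L_☉ ≈ 3200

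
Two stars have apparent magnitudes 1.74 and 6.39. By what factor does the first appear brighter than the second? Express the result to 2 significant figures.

72

Magnitude difference = -4.65
Flux ratio = 10^(−0.4 Δm) = 10^(−0.4 × -4.65) = 10^1.860 = 72.44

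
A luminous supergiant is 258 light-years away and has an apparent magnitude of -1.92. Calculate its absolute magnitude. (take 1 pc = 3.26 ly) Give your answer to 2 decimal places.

d = 258 ly / 3.26 = 79.14 pc
5 log₁₀(d/10 pc) = 5 log₁₀(79.14) − 5 = 4.492
M = m − 5 log₁₀(d/10) = -1.92 − 4.492 = -6.412

M ≈ -6.41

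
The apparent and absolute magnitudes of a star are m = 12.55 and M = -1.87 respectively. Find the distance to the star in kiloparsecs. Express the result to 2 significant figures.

d ≈ 7.7 kpc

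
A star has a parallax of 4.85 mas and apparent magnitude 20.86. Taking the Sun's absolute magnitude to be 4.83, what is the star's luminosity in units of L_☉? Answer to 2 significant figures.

d = 1/p = 1000/4.85 mas = 206.2 pc
M = m − 5 log₁₀ d + 5 = 20.86 − 5·2.3143 + 5 = 14.289
M − M_☉ = 14.289 − 4.83 = 9.459
L/L_☉ = 10^(−0.4 × 9.459) = 1.646×10^-4

L/L_☉ ≈ 1.6×10^-4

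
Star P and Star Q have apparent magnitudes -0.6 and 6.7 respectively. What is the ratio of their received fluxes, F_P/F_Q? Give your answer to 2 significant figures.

Magnitude difference = -7.3
Flux ratio = 10^(−0.4 Δm) = 10^(−0.4 × -7.3) = 10^2.920 = 831.8

F_P/F_Q ≈ 830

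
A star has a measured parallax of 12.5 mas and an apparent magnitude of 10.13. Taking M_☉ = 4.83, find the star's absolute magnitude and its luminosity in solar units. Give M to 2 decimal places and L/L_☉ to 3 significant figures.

M ≈ 5.61; L/L_☉ ≈ 0.485

d = 1/p = 1000/12.5 mas = 80.00 pc
M = m − 5 log₁₀ d + 5 = 10.13 − 5·1.9031 + 5 = 5.615
M − M_☉ = 5.615 − 4.83 = 0.785
L/L_☉ = 10^(−0.4 × 0.785) = 0.4855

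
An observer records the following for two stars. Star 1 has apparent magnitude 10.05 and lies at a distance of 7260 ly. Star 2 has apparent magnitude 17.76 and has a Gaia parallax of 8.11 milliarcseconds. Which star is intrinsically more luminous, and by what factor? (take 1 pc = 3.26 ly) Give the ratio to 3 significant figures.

Star 1 is more luminous, by a factor of 396000.

Star 1: d = 7260 ly / 3.26 = 2227 pc
Star 1: M = m − 5 log₁₀ d + 5 = 10.05 − 5·3.3477 + 5 = -1.689
Star 2: p = 8.11 mas = 8.11×10^-3″ → d = 1/p = 123.3 pc
Star 2: M = m − 5 log₁₀ d + 5 = 17.76 − 5·2.0910 + 5 = 12.305
ΔM = M_1 − M_2 = -1.689 − (12.305) = -13.994; smaller M is more luminous → Star 1.
L ratio = 10^(0.4 |ΔM|) = 10^5.597 = 395800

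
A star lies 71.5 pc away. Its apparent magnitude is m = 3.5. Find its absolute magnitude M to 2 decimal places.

M ≈ -0.77

5 log₁₀(d/10 pc) = 5 log₁₀(71.50) − 5 = 4.272
M = m − 5 log₁₀(d/10) = 3.5 − 4.272 = -0.772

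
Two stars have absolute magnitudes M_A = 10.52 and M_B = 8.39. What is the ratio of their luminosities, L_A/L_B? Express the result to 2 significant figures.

ΔM = M_A − M_B = 2.13
L_A/L_B = 10^(−0.4 ΔM) = 10^-0.852 = 0.1406

L_A/L_B ≈ 0.14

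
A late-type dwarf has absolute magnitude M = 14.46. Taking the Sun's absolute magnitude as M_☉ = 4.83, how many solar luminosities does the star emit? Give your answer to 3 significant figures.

M − M_☉ = 14.46 − 4.83 = 9.630
L/L_☉ = 10^(−0.4 (M − M_☉)) = 10^-3.852 = 1.406×10^-4

L/L_☉ ≈ 1.41×10^-4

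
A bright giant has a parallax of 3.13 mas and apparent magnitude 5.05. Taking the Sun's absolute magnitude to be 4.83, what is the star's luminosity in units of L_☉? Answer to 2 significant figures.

d = 1/p = 1000/3.13 mas = 319.5 pc
M = m − 5 log₁₀ d + 5 = 5.05 − 5·2.5045 + 5 = -2.472
M − M_☉ = -2.472 − 4.83 = -7.302
L/L_☉ = 10^(−0.4 × -7.302) = 833.5

L/L_☉ ≈ 830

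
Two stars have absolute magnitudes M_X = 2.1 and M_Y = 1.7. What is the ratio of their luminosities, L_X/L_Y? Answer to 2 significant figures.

L_X/L_Y ≈ 0.69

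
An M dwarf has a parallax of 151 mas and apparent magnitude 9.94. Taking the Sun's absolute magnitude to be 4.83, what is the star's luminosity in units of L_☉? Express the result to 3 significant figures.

d = 1/p = 1000/151 mas = 6.623 pc
M = m − 5 log₁₀ d + 5 = 9.94 − 5·0.8210 + 5 = 10.835
M − M_☉ = 10.835 − 4.83 = 6.005
L/L_☉ = 10^(−0.4 × 6.005) = 3.963×10^-3

L/L_☉ ≈ 3.96×10^-3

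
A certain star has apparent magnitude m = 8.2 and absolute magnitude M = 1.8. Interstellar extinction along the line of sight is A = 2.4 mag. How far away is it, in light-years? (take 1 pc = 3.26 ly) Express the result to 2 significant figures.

m − M = 5 log₁₀(d/10 pc) + A  ⇒  8.2 − (1.8) − 2.4 = 5 log₁₀(d/10)
4.000 = 5 log₁₀(d/10)
log₁₀ d = (m − M − A)/5 + 1 = 1.8000
d = 10^1.8000 = 63.10 pc
= 205.7 ly

d ≈ 210 ly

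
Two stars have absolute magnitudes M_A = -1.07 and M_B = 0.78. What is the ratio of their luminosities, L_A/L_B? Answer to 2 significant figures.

ΔM = M_A − M_B = -1.85
L_A/L_B = 10^(−0.4 ΔM) = 10^0.740 = 5.495

L_A/L_B ≈ 5.5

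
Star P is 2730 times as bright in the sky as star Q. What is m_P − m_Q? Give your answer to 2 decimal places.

Pogson: Δm = −2.5 log₁₀(ratio) = −2.5 log₁₀(2730) = −2.5 × 3.4362 = -8.590
Star P is brighter, so it has the smaller magnitude: the difference is negative.

m_P − m_Q ≈ -8.59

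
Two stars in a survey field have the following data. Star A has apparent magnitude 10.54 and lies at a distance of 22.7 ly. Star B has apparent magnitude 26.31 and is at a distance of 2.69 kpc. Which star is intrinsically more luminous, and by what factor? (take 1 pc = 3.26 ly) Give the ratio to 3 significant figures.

Star A is more luminous, by a factor of 13.6.

Star A: d = 22.7 ly / 3.26 = 6.963 pc
Star A: M = m − 5 log₁₀ d + 5 = 10.54 − 5·0.8428 + 5 = 11.326
Star B: d = 2.69 kpc = 2690 pc
Star B: M = m − 5 log₁₀ d + 5 = 26.31 − 5·3.4298 + 5 = 14.161
ΔM = M_A − M_B = 11.326 − (14.161) = -2.835; smaller M is more luminous → Star A.
L ratio = 10^(0.4 |ΔM|) = 10^1.134 = 13.62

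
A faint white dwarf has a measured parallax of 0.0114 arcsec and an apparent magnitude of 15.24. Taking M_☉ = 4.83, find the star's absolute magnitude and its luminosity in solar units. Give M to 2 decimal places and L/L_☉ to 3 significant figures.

M ≈ 10.52; L/L_☉ ≈ 5.27×10^-3

d = 1/p = 1/0.0114″ = 87.72 pc
M = m − 5 log₁₀ d + 5 = 15.24 − 5·1.9431 + 5 = 10.525
M − M_☉ = 10.525 − 4.83 = 5.695
L/L_☉ = 10^(−0.4 × 5.695) = 5.275×10^-3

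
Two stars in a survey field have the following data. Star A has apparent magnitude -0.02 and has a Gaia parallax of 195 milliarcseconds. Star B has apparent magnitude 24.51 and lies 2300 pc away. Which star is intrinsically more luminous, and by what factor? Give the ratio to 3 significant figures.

Star A is more luminous, by a factor of 32200.

Star A: p = 195 mas = 0.195″ → d = 1/p = 5.128 pc
Star A: M = m − 5 log₁₀ d + 5 = -0.02 − 5·0.7100 + 5 = 1.430
Star B: M = m − 5 log₁₀ d + 5 = 24.51 − 5·3.3617 + 5 = 12.701
ΔM = M_A − M_B = 1.430 − (12.701) = -11.271; smaller M is more luminous → Star A.
L ratio = 10^(0.4 |ΔM|) = 10^4.508 = 32250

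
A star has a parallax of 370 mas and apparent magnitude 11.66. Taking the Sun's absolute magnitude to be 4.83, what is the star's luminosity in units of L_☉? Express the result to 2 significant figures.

L/L_☉ ≈ 1.4×10^-4

d = 1/p = 1000/370 mas = 2.703 pc
M = m − 5 log₁₀ d + 5 = 11.66 − 5·0.4318 + 5 = 14.501
M − M_☉ = 14.501 − 4.83 = 9.671
L/L_☉ = 10^(−0.4 × 9.671) = 1.354×10^-4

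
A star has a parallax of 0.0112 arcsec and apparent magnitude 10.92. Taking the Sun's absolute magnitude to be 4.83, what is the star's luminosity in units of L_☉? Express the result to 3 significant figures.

d = 1/p = 1/0.0112″ = 89.29 pc
M = m − 5 log₁₀ d + 5 = 10.92 − 5·1.9508 + 5 = 6.166
M − M_☉ = 6.166 − 4.83 = 1.336
L/L_☉ = 10^(−0.4 × 1.336) = 0.2921

L/L_☉ ≈ 0.292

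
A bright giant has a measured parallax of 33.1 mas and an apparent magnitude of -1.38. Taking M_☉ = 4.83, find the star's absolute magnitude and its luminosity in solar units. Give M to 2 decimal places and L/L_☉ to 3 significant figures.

d = 1/p = 1000/33.1 mas = 30.21 pc
M = m − 5 log₁₀ d + 5 = -1.38 − 5·1.4802 + 5 = -3.781
M − M_☉ = -3.781 − 4.83 = -8.611
L/L_☉ = 10^(−0.4 × -8.611) = 2782

M ≈ -3.78; L/L_☉ ≈ 2780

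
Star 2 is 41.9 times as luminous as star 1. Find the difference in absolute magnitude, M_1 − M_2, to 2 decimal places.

Pogson: ΔM = −2.5 log₁₀(ratio) = −2.5 log₁₀(41.9) = −2.5 × 1.6222 = -4.056
Star 2 is brighter so has the smaller magnitude: M_1 − M_2 is positive.

M_1 − M_2 ≈ 4.06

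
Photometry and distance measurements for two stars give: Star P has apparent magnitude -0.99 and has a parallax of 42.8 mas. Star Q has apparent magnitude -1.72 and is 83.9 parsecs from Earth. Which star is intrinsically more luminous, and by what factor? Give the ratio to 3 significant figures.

Star P: p = 42.8 mas = 0.0428″ → d = 1/p = 23.36 pc
Star P: M = m − 5 log₁₀ d + 5 = -0.99 − 5·1.3686 + 5 = -2.833
Star Q: M = m − 5 log₁₀ d + 5 = -1.72 − 5·1.9238 + 5 = -6.339
ΔM = M_P − M_Q = -2.833 − (-6.339) = 3.506; smaller M is more luminous → Star Q.
L ratio = 10^(0.4 |ΔM|) = 10^1.402 = 25.26

Star Q is more luminous, by a factor of 25.3.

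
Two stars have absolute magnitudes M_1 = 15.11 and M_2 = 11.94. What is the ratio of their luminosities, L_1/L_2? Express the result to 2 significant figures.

ΔM = M_1 − M_2 = 3.17
L_1/L_2 = 10^(−0.4 ΔM) = 10^-1.268 = 0.05395

L_1/L_2 ≈ 0.054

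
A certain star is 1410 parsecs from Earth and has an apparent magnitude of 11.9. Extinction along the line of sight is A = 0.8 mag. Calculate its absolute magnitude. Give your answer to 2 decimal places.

M ≈ 0.35

5 log₁₀(d/10 pc) = 5 log₁₀(1410) − 5 = 10.746
M = m − 5 log₁₀(d/10) − A = 11.9 − 10.746 − 0.8 = 0.354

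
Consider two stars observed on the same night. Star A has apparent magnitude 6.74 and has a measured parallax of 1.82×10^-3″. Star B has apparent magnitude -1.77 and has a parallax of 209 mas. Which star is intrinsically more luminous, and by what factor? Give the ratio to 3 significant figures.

Star A is more luminous, by a factor of 5.20.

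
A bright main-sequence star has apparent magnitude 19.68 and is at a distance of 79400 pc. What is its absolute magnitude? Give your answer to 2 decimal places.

M ≈ 0.18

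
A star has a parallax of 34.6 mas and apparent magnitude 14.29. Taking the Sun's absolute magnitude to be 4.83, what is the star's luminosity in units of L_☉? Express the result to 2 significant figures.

d = 1/p = 1000/34.6 mas = 28.90 pc
M = m − 5 log₁₀ d + 5 = 14.29 − 5·1.4609 + 5 = 11.985
M − M_☉ = 11.985 − 4.83 = 7.155
L/L_☉ = 10^(−0.4 × 7.155) = 1.374×10^-3

L/L_☉ ≈ 1.4×10^-3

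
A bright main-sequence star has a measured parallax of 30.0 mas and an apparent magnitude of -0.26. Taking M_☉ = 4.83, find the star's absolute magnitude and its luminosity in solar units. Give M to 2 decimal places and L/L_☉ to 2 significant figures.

M ≈ -2.87; L/L_☉ ≈ 1200

d = 1/p = 1000/30.0 mas = 33.33 pc
M = m − 5 log₁₀ d + 5 = -0.26 − 5·1.5229 + 5 = -2.874
M − M_☉ = -2.874 − 4.83 = -7.704
L/L_☉ = 10^(−0.4 × -7.704) = 1207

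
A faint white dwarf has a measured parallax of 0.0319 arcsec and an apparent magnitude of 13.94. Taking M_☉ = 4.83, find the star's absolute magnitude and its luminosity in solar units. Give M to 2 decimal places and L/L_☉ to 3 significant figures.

M ≈ 11.46; L/L_☉ ≈ 2.23×10^-3

d = 1/p = 1/0.0319″ = 31.35 pc
M = m − 5 log₁₀ d + 5 = 13.94 − 5·1.4962 + 5 = 11.459
M − M_☉ = 11.459 − 4.83 = 6.629
L/L_☉ = 10^(−0.4 × 6.629) = 2.231×10^-3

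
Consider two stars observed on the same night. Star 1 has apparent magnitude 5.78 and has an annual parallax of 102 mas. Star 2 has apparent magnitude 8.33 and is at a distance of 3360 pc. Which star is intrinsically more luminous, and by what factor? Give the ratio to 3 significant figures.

Star 2 is more luminous, by a factor of 11200.

Star 1: p = 102 mas = 0.102″ → d = 1/p = 9.804 pc
Star 1: M = m − 5 log₁₀ d + 5 = 5.78 − 5·0.9914 + 5 = 5.823
Star 2: M = m − 5 log₁₀ d + 5 = 8.33 − 5·3.5263 + 5 = -4.302
ΔM = M_1 − M_2 = 5.823 − (-4.302) = 10.125; smaller M is more luminous → Star 2.
L ratio = 10^(0.4 |ΔM|) = 10^4.050 = 11220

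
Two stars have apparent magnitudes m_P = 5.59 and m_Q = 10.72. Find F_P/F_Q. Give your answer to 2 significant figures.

Magnitude difference = -5.13
Flux ratio = 10^(−0.4 Δm) = 10^(−0.4 × -5.13) = 10^2.052 = 112.7

F_P/F_Q ≈ 110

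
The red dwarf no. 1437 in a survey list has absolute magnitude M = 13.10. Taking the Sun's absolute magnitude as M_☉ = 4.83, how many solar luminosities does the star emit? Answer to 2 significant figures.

L/L_☉ ≈ 4.9×10^-4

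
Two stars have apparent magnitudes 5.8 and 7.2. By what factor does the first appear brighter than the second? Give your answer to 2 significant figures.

Magnitude difference = -1.4
Flux ratio = 10^(−0.4 Δm) = 10^(−0.4 × -1.4) = 10^0.560 = 3.631

3.6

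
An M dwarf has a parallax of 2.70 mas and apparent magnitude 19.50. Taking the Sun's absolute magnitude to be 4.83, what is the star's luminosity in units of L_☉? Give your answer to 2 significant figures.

L/L_☉ ≈ 1.9×10^-3

d = 1/p = 1000/2.70 mas = 370.4 pc
M = m − 5 log₁₀ d + 5 = 19.50 − 5·2.5686 + 5 = 11.657
M − M_☉ = 11.657 − 4.83 = 6.827
L/L_☉ = 10^(−0.4 × 6.827) = 1.859×10^-3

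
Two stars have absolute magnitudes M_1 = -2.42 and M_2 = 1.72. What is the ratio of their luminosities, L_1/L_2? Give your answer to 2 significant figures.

L_1/L_2 ≈ 45

ΔM = M_1 − M_2 = -4.14
L_1/L_2 = 10^(−0.4 ΔM) = 10^1.656 = 45.29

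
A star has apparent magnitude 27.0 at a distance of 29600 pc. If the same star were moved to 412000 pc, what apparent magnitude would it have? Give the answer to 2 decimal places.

Flux ∝ 1/d², so Δm = 5 log₁₀(d₂/d₁) = 5 log₁₀(412000/29600) = 5.718
m₂ = m₁ + Δm = 27.0 + (5.718) = 32.718

m ≈ 32.72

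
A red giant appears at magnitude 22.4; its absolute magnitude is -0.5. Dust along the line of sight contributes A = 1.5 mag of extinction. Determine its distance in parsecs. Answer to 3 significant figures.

d ≈ 191000 pc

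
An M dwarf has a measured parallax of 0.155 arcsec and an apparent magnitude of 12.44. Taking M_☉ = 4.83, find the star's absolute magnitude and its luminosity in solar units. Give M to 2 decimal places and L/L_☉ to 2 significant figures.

M ≈ 13.39; L/L_☉ ≈ 3.8×10^-4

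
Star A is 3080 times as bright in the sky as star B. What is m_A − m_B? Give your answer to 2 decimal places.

m_A − m_B ≈ -8.72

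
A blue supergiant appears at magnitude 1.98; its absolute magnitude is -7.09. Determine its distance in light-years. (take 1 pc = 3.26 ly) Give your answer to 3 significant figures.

d ≈ 2120 ly

μ = m − M = 9.070
m − M = 5 log₁₀ d − 5
log₁₀ d = (m − M)/5 + 1 = 2.8140
d = 10^2.8140 = 651.6 pc
= 2124 ly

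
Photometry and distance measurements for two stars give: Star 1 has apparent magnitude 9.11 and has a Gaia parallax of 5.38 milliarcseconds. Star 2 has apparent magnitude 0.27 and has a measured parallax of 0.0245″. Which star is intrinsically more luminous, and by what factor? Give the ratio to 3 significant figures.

Star 2 is more luminous, by a factor of 166.

Star 1: p = 5.38 mas = 5.38×10^-3″ → d = 1/p = 185.9 pc
Star 1: M = m − 5 log₁₀ d + 5 = 9.11 − 5·2.2692 + 5 = 2.764
Star 2: d = 1/p = 1/0.0245″ = 40.82 pc
Star 2: M = m − 5 log₁₀ d + 5 = 0.27 − 5·1.6108 + 5 = -2.784
ΔM = M_1 − M_2 = 2.764 − (-2.784) = 5.548; smaller M is more luminous → Star 2.
L ratio = 10^(0.4 |ΔM|) = 10^2.219 = 165.7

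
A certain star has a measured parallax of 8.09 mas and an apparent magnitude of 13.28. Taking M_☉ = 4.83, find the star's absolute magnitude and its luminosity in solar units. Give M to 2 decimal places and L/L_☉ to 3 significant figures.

d = 1/p = 1000/8.09 mas = 123.6 pc
M = m − 5 log₁₀ d + 5 = 13.28 − 5·2.0921 + 5 = 7.820
M − M_☉ = 7.820 − 4.83 = 2.990
L/L_☉ = 10^(−0.4 × 2.990) = 0.06369

M ≈ 7.82; L/L_☉ ≈ 0.0637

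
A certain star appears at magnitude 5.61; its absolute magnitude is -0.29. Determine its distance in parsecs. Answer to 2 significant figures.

μ = m − M = 5.900
m − M = 5 log₁₀ d − 5
log₁₀ d = (m − M)/5 + 1 = 2.1800
d = 10^2.1800 = 151.4 pc

d ≈ 150 pc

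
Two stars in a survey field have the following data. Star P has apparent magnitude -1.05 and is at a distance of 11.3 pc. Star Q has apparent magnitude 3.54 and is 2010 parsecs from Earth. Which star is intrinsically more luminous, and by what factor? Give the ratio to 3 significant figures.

Star Q is more luminous, by a factor of 462.

Star P: M = m − 5 log₁₀ d + 5 = -1.05 − 5·1.0531 + 5 = -1.315
Star Q: M = m − 5 log₁₀ d + 5 = 3.54 − 5·3.3032 + 5 = -7.976
ΔM = M_P − M_Q = -1.315 − (-7.976) = 6.661; smaller M is more luminous → Star Q.
L ratio = 10^(0.4 |ΔM|) = 10^2.664 = 461.6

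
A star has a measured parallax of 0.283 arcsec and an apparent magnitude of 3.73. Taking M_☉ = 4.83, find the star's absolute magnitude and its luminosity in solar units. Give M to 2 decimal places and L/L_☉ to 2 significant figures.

M ≈ 5.99; L/L_☉ ≈ 0.34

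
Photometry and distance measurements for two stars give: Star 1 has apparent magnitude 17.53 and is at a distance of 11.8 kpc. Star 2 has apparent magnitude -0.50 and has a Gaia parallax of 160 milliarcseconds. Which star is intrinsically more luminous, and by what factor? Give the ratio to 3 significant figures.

Star 1: d = 11.8 kpc = 11800 pc
Star 1: M = m − 5 log₁₀ d + 5 = 17.53 − 5·4.0719 + 5 = 2.171
Star 2: p = 160 mas = 0.160″ → d = 1/p = 6.250 pc
Star 2: M = m − 5 log₁₀ d + 5 = -0.50 − 5·0.7959 + 5 = 0.521
ΔM = M_1 − M_2 = 2.171 − (0.521) = 1.650; smaller M is more luminous → Star 2.
L ratio = 10^(0.4 |ΔM|) = 10^0.660 = 4.571

Star 2 is more luminous, by a factor of 4.57.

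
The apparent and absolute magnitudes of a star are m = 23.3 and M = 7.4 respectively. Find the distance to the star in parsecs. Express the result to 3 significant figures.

d ≈ 15100 pc

Distance modulus: m − M = 23.3 − (7.4) = 15.900
m − M = 5 log₁₀ d − 5
log₁₀ d = (m − M)/5 + 1 = 4.1800
d = 10^4.1800 = 15140 pc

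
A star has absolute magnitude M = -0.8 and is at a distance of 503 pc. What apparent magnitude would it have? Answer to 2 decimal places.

m = M + 5 log₁₀ d − 5 = -0.8 + 5·2.7016 − 5 = 7.708

m ≈ 7.71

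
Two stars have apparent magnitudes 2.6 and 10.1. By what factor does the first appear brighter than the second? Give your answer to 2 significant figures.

Magnitude difference = -7.5
Flux ratio = 10^(−0.4 Δm) = 10^(−0.4 × -7.5) = 10^3.000 = 1000

1000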